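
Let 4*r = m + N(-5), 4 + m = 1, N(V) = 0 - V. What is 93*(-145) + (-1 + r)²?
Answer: -53939/4 ≈ -13485.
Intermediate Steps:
N(V) = -V
m = -3 (m = -4 + 1 = -3)
r = ½ (r = (-3 - 1*(-5))/4 = (-3 + 5)/4 = (¼)*2 = ½ ≈ 0.50000)
93*(-145) + (-1 + r)² = 93*(-145) + (-1 + ½)² = -13485 + (-½)² = -13485 + ¼ = -53939/4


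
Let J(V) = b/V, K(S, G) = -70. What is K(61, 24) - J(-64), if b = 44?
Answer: -1109/16 ≈ -69.313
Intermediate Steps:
J(V) = 44/V
K(61, 24) - J(-64) = -70 - 44/(-64) = -70 - 44*(-1)/64 = -70 - 1*(-11/16) = -70 + 11/16 = -1109/16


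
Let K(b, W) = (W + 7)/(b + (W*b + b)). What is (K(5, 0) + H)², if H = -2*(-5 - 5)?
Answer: 42849/100 ≈ 428.49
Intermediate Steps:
H = 20 (H = -2*(-10) = 20)
K(b, W) = (7 + W)/(2*b + W*b) (K(b, W) = (7 + W)/(b + (b + W*b)) = (7 + W)/(2*b + W*b))
(K(5, 0) + H)² = ((7 + 0)/(5*(2 + 0)) + 20)² = ((⅕)*7/2 + 20)² = ((⅕)*(½)*7 + 20)² = (7/10 + 20)² = (207/10)² = 42849/100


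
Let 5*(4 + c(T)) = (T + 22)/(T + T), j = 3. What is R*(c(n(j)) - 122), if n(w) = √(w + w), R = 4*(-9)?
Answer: 22662/5 - 66*√6/5 ≈ 4500.1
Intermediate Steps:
R = -36
n(w) = √2*√w (n(w) = √(2*w) = √2*√w)
c(T) = -4 + (22 + T)/(10*T) (c(T) = -4 + ((T + 22)/(T + T))/5 = -4 + ((22 + T)/((2*T)))/5 = -4 + ((22 + T)*(1/(2*T)))/5 = -4 + ((22 + T)/(2*T))/5 = -4 + (22 + T)/(10*T))
R*(c(n(j)) - 122) = -36*((22 - 39*√2*√3)/(10*((√2*√3))) - 122) = -36*((22 - 39*√6)/(10*(√6)) - 122) = -36*((√6/6)*(22 - 39*√6)/10 - 122) = -36*(√6*(22 - 39*√6)/60 - 122) = -36*(-122 + √6*(22 - 39*√6)/60) = 4392 - 3*√6*(22 - 39*√6)/5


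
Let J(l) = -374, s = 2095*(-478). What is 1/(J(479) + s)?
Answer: -1/1001784 ≈ -9.9822e-7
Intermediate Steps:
s = -1001410
1/(J(479) + s) = 1/(-374 - 1001410) = 1/(-1001784) = -1/1001784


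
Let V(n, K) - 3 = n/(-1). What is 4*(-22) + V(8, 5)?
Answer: -93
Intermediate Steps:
V(n, K) = 3 - n (V(n, K) = 3 + n/(-1) = 3 + n*(-1) = 3 - n)
4*(-22) + V(8, 5) = 4*(-22) + (3 - 1*8) = -88 + (3 - 8) = -88 - 5 = -93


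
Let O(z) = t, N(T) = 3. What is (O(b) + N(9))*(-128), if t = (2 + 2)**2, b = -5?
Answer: -2432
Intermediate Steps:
t = 16 (t = 4**2 = 16)
O(z) = 16
(O(b) + N(9))*(-128) = (16 + 3)*(-128) = 19*(-128) = -2432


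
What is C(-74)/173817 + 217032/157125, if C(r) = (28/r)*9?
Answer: 7384987802/5346597125 ≈ 1.3813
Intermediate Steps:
C(r) = 252/r
C(-74)/173817 + 217032/157125 = (252/(-74))/173817 + 217032/157125 = (252*(-1/74))*(1/173817) + 217032*(1/157125) = -126/37*1/173817 + 72344/52375 = -2/102083 + 72344/52375 = 7384987802/5346597125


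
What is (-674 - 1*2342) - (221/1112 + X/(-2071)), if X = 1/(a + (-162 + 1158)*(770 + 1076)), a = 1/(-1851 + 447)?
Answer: -17930936939742283301/5944879127479576 ≈ -3016.2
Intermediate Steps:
a = -1/1404 (a = 1/(-1404) = -1/1404 ≈ -0.00071225)
X = 1404/2581416863 (X = 1/(-1/1404 + (-162 + 1158)*(770 + 1076)) = 1/(-1/1404 + 996*1846) = 1/(-1/1404 + 1838616) = 1/(2581416863/1404) = 1404/2581416863 ≈ 5.4389e-7)
(-674 - 1*2342) - (221/1112 + X/(-2071)) = (-674 - 1*2342) - (221/1112 + (1404/2581416863)/(-2071)) = (-674 - 2342) - (221*(1/1112) + (1404/2581416863)*(-1/2071)) = -3016 - (221/1112 - 1404/5346114323273) = -3016 - 1*1181491263882085/5944879127479576 = -3016 - 1181491263882085/5944879127479576 = -17930936939742283301/5944879127479576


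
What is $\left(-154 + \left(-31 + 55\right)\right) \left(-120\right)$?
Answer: $15600$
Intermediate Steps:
$\left(-154 + \left(-31 + 55\right)\right) \left(-120\right) = \left(-154 + 24\right) \left(-120\right) = \left(-130\right) \left(-120\right) = 15600$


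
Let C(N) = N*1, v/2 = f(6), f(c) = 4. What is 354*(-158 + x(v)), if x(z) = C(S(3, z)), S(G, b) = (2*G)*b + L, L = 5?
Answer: -37170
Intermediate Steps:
v = 8 (v = 2*4 = 8)
S(G, b) = 5 + 2*G*b (S(G, b) = (2*G)*b + 5 = 2*G*b + 5 = 5 + 2*G*b)
C(N) = N
x(z) = 5 + 6*z (x(z) = 5 + 2*3*z = 5 + 6*z)
354*(-158 + x(v)) = 354*(-158 + (5 + 6*8)) = 354*(-158 + (5 + 48)) = 354*(-158 + 53) = 354*(-105) = -37170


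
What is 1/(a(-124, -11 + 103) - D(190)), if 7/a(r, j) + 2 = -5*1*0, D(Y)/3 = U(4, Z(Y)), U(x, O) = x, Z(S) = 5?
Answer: -2/31 ≈ -0.064516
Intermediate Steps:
D(Y) = 12 (D(Y) = 3*4 = 12)
a(r, j) = -7/2 (a(r, j) = 7/(-2 - 5*1*0) = 7/(-2 - 5*0) = 7/(-2 + 0) = 7/(-2) = 7*(-½) = -7/2)
1/(a(-124, -11 + 103) - D(190)) = 1/(-7/2 - 1*12) = 1/(-7/2 - 12) = 1/(-31/2) = -2/31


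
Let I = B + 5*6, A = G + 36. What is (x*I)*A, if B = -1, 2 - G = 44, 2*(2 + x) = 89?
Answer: -7395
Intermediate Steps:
x = 85/2 (x = -2 + (1/2)*89 = -2 + 89/2 = 85/2 ≈ 42.500)
G = -42 (G = 2 - 1*44 = 2 - 44 = -42)
A = -6 (A = -42 + 36 = -6)
I = 29 (I = -1 + 5*6 = -1 + 30 = 29)
(x*I)*A = ((85/2)*29)*(-6) = (2465/2)*(-6) = -7395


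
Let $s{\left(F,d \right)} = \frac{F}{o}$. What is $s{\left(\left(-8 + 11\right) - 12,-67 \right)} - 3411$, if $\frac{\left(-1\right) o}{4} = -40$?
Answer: $- \frac{545769}{160} \approx -3411.1$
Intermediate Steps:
$o = 160$ ($o = \left(-4\right) \left(-40\right) = 160$)
$s{\left(F,d \right)} = \frac{F}{160}$
$s{\left(\left(-8 + 11\right) - 12,-67 \right)} - 3411 = \frac{\left(-8 + 11\right) - 12}{160} - 3411 = \frac{3 - 12}{160} - 3411 = \frac{1}{160} \left(-9\right) - 3411 = - \frac{9}{160} - 3411 = - \frac{545769}{160}$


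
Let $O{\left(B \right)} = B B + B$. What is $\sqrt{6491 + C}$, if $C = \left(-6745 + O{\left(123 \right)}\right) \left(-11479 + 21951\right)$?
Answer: $\sqrt{89091795} \approx 9438.8$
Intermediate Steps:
$O{\left(B \right)} = B + B^{2}$ ($O{\left(B \right)} = B^{2} + B = B + B^{2}$)
$C = 89085304$ ($C = \left(-6745 + 123 \left(1 + 123\right)\right) \left(-11479 + 21951\right) = \left(-6745 + 123 \cdot 124\right) 10472 = \left(-6745 + 15252\right) 10472 = 8507 \cdot 10472 = 89085304$)
$\sqrt{6491 + C} = \sqrt{6491 + 89085304} = \sqrt{89091795}$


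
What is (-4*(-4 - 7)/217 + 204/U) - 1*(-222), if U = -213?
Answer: 3408722/15407 ≈ 221.25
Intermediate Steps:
(-4*(-4 - 7)/217 + 204/U) - 1*(-222) = (-4*(-4 - 7)/217 + 204/(-213)) - 1*(-222) = (-4*(-11)*(1/217) + 204*(-1/213)) + 222 = (44*(1/217) - 68/71) + 222 = (44/217 - 68/71) + 222 = -11632/15407 + 222 = 3408722/15407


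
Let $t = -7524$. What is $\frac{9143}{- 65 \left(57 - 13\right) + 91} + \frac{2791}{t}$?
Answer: $- \frac{25506737}{6944652} \approx -3.6729$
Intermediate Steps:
$\frac{9143}{- 65 \left(57 - 13\right) + 91} + \frac{2791}{t} = \frac{9143}{- 65 \left(57 - 13\right) + 91} + \frac{2791}{-7524} = \frac{9143}{- 65 \left(57 - 13\right) + 91} + 2791 \left(- \frac{1}{7524}\right) = \frac{9143}{\left(-65\right) 44 + 91} - \frac{2791}{7524} = \frac{9143}{-2860 + 91} - \frac{2791}{7524} = \frac{9143}{-2769} - \frac{2791}{7524} = 9143 \left(- \frac{1}{2769}\right) - \frac{2791}{7524} = - \frac{9143}{2769} - \frac{2791}{7524} = - \frac{25506737}{6944652}$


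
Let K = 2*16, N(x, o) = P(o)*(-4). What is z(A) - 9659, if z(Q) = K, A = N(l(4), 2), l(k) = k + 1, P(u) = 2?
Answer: -9627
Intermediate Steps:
l(k) = 1 + k
N(x, o) = -8 (N(x, o) = 2*(-4) = -8)
A = -8
K = 32
z(Q) = 32
z(A) - 9659 = 32 - 9659 = -9627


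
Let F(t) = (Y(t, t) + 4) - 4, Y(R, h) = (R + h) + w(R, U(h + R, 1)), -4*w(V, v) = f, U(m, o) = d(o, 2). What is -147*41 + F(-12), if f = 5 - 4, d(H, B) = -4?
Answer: -24205/4 ≈ -6051.3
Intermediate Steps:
f = 1
U(m, o) = -4
w(V, v) = -¼ (w(V, v) = -¼*1 = -¼)
Y(R, h) = -¼ + R + h (Y(R, h) = (R + h) - ¼ = -¼ + R + h)
F(t) = -¼ + 2*t (F(t) = ((-¼ + t + t) + 4) - 4 = ((-¼ + 2*t) + 4) - 4 = (15/4 + 2*t) - 4 = -¼ + 2*t)
-147*41 + F(-12) = -147*41 + (-¼ + 2*(-12)) = -6027 + (-¼ - 24) = -6027 - 97/4 = -24205/4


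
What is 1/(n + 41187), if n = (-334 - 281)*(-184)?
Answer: 1/154347 ≈ 6.4789e-6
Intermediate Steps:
n = 113160 (n = -615*(-184) = 113160)
1/(n + 41187) = 1/(113160 + 41187) = 1/154347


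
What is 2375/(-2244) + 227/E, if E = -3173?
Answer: -8045263/7120212 ≈ -1.1299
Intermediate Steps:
2375/(-2244) + 227/E = 2375/(-2244) + 227/(-3173) = 2375*(-1/2244) + 227*(-1/3173) = -2375/2244 - 227/3173 = -8045263/7120212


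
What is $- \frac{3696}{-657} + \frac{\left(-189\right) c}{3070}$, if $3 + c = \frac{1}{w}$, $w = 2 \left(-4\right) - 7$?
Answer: $\frac{9772931}{1680825} \approx 5.8144$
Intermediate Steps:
$w = -15$ ($w = -8 - 7 = -15$)
$c = - \frac{46}{15}$ ($c = -3 + \frac{1}{-15} = -3 - \frac{1}{15} = - \frac{46}{15} \approx -3.0667$)
$- \frac{3696}{-657} + \frac{\left(-189\right) c}{3070} = - \frac{3696}{-657} + \frac{\left(-189\right) \left(- \frac{46}{15}\right)}{3070} = \left(-3696\right) \left(- \frac{1}{657}\right) + \frac{2898}{5} \cdot \frac{1}{3070} = \frac{1232}{219} + \frac{1449}{7675} = \frac{9772931}{1680825}$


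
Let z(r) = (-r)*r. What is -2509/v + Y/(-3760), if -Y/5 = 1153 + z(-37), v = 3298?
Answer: -81223/77503 ≈ -1.0480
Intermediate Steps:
z(r) = -r²
Y = 1080 (Y = -5*(1153 - 1*(-37)²) = -5*(1153 - 1*1369) = -5*(1153 - 1369) = -5*(-216) = 1080)
-2509/v + Y/(-3760) = -2509/3298 + 1080/(-3760) = -2509*1/3298 + 1080*(-1/3760) = -2509/3298 - 27/94 = -81223/77503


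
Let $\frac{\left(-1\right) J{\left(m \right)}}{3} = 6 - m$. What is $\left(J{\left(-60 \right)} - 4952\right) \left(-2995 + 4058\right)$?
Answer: $-5474450$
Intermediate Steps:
$J{\left(m \right)} = -18 + 3 m$ ($J{\left(m \right)} = - 3 \left(6 - m\right) = -18 + 3 m$)
$\left(J{\left(-60 \right)} - 4952\right) \left(-2995 + 4058\right) = \left(\left(-18 + 3 \left(-60\right)\right) - 4952\right) \left(-2995 + 4058\right) = \left(\left(-18 - 180\right) - 4952\right) 1063 = \left(-198 - 4952\right) 1063 = \left(-5150\right) 1063 = -5474450$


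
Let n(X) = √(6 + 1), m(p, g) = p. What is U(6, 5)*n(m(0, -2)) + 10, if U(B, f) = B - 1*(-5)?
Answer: 10 + 11*√7 ≈ 39.103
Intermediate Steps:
U(B, f) = 5 + B (U(B, f) = B + 5 = 5 + B)
n(X) = √7
U(6, 5)*n(m(0, -2)) + 10 = (5 + 6)*√7 + 10 = 11*√7 + 10 = 10 + 11*√7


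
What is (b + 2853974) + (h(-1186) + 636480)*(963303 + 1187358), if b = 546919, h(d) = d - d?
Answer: 1368856114173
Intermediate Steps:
h(d) = 0
(b + 2853974) + (h(-1186) + 636480)*(963303 + 1187358) = (546919 + 2853974) + (0 + 636480)*(963303 + 1187358) = 3400893 + 636480*2150661 = 3400893 + 1368852713280 = 1368856114173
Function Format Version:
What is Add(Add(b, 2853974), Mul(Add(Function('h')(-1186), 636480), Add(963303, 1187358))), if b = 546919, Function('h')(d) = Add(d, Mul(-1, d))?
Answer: 1368856114173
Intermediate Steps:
Function('h')(d) = 0
Add(Add(b, 2853974), Mul(Add(Function('h')(-1186), 636480), Add(963303, 1187358))) = Add(Add(546919, 2853974), Mul(Add(0, 636480), Add(963303, 1187358))) = Add(3400893, Mul(636480, 2150661)) = Add(3400893, 1368852713280) = 1368856114173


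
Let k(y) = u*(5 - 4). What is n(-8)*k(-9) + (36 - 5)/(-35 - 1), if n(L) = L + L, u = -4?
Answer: 2273/36 ≈ 63.139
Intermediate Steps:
n(L) = 2*L
k(y) = -4 (k(y) = -4*(5 - 4) = -4*1 = -4)
n(-8)*k(-9) + (36 - 5)/(-35 - 1) = (2*(-8))*(-4) + (36 - 5)/(-35 - 1) = -16*(-4) + 31/(-36) = 64 + 31*(-1/36) = 64 - 31/36 = 2273/36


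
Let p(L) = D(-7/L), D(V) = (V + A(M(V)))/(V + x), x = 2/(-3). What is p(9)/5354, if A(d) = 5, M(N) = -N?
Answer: -19/34801 ≈ -0.00054596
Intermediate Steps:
x = -⅔ (x = 2*(-⅓) = -⅔ ≈ -0.66667)
D(V) = (5 + V)/(-⅔ + V) (D(V) = (V + 5)/(V - ⅔) = (5 + V)/(-⅔ + V))
p(L) = 3*(5 - 7/L)/(-2 - 21/L) (p(L) = 3*(5 - 7/L)/(-2 + 3*(-7/L)) = 3*(5 - 7/L)/(-2 - 21/L))
p(9)/5354 = (3*(7 - 5*9)/(21 + 2*9))/5354 = (3*(7 - 45)/(21 + 18))*(1/5354) = (3*(-38)/39)*(1/5354) = (3*(1/39)*(-38))*(1/5354) = -38/13*1/5354 = -19/34801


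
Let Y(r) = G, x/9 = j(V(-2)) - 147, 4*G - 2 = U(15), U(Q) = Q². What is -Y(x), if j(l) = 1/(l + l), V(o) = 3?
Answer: -227/4 ≈ -56.750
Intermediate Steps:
j(l) = 1/(2*l)
G = 227/4 (G = ½ + (¼)*15² = ½ + (¼)*225 = ½ + 225/4 = 227/4 ≈ 56.750)
x = -2643/2 (x = 9*((½)/3 - 147) = 9*((½)*(⅓) - 147) = 9*(⅙ - 147) = 9*(-881/6) = -2643/2 ≈ -1321.5)
Y(r) = 227/4
-Y(x) = -1*227/4 = -227/4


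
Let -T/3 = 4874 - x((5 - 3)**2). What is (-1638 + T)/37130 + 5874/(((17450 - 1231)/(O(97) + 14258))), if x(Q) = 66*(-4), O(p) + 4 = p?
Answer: 1564849891116/301105735 ≈ 5197.0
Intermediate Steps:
O(p) = -4 + p
x(Q) = -264
T = -15414 (T = -3*(4874 - 1*(-264)) = -3*(4874 + 264) = -3*5138 = -15414)
(-1638 + T)/37130 + 5874/(((17450 - 1231)/(O(97) + 14258))) = (-1638 - 15414)/37130 + 5874/(((17450 - 1231)/((-4 + 97) + 14258))) = -17052*1/37130 + 5874/((16219/(93 + 14258))) = -8526/18565 + 5874/((16219/14351)) = -8526/18565 + 5874/((16219*(1/14351))) = -8526/18565 + 5874/(16219/14351) = -8526/18565 + 5874*(14351/16219) = -8526/18565 + 84297774/16219 = 1564849891116/301105735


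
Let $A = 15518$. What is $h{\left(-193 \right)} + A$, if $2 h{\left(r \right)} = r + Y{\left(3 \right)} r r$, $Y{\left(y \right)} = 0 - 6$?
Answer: $- \frac{192651}{2} \approx -96326.0$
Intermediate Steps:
$Y{\left(y \right)} = -6$ ($Y{\left(y \right)} = 0 - 6 = -6$)
$h{\left(r \right)} = \frac{r}{2} - 3 r^{2}$ ($h{\left(r \right)} = \frac{r - 6 r r}{2} = \frac{r - 6 r^{2}}{2} = \frac{r}{2} - 3 r^{2}$)
$h{\left(-193 \right)} + A = \frac{1}{2} \left(-193\right) \left(1 - -1158\right) + 15518 = \frac{1}{2} \left(-193\right) \left(1 + 1158\right) + 15518 = \frac{1}{2} \left(-193\right) 1159 + 15518 = - \frac{223687}{2} + 15518 = - \frac{192651}{2}$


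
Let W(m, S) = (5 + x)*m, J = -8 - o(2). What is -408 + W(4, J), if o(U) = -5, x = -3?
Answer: -400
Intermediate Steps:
J = -3 (J = -8 - 1*(-5) = -8 + 5 = -3)
W(m, S) = 2*m (W(m, S) = (5 - 3)*m = 2*m)
-408 + W(4, J) = -408 + 2*4 = -408 + 8 = -400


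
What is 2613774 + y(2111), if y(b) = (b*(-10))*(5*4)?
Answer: 2191574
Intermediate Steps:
y(b) = -200*b (y(b) = -10*b*20 = -200*b)
2613774 + y(2111) = 2613774 - 200*2111 = 2613774 - 422200 = 2191574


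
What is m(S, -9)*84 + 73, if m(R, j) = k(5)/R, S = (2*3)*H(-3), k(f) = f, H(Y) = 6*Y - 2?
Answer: 139/2 ≈ 69.500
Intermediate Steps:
H(Y) = -2 + 6*Y
S = -120 (S = (2*3)*(-2 + 6*(-3)) = 6*(-2 - 18) = 6*(-20) = -120)
m(R, j) = 5/R
m(S, -9)*84 + 73 = (5/(-120))*84 + 73 = (5*(-1/120))*84 + 73 = -1/24*84 + 73 = -7/2 + 73 = 139/2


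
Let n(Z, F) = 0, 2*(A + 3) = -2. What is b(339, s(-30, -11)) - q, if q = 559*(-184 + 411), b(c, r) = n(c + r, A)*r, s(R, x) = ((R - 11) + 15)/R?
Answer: -126893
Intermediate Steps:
A = -4 (A = -3 + (½)*(-2) = -3 - 1 = -4)
s(R, x) = (4 + R)/R (s(R, x) = ((-11 + R) + 15)/R = (4 + R)/R)
b(c, r) = 0 (b(c, r) = 0*r = 0)
q = 126893 (q = 559*227 = 126893)
b(339, s(-30, -11)) - q = 0 - 1*126893 = 0 - 126893 = -126893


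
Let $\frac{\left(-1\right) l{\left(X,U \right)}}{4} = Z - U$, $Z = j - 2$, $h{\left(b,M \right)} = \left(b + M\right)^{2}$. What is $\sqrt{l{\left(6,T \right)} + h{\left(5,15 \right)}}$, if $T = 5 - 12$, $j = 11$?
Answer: $4 \sqrt{21} \approx 18.33$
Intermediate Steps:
$h{\left(b,M \right)} = \left(M + b\right)^{2}$
$Z = 9$ ($Z = 11 - 2 = 9$)
$T = -7$ ($T = 5 - 12 = -7$)
$l{\left(X,U \right)} = -36 + 4 U$ ($l{\left(X,U \right)} = - 4 \left(9 - U\right) = -36 + 4 U$)
$\sqrt{l{\left(6,T \right)} + h{\left(5,15 \right)}} = \sqrt{\left(-36 + 4 \left(-7\right)\right) + \left(15 + 5\right)^{2}} = \sqrt{\left(-36 - 28\right) + 20^{2}} = \sqrt{-64 + 400} = \sqrt{336} = 4 \sqrt{21}$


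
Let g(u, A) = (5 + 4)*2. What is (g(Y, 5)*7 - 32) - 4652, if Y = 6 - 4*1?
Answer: -4558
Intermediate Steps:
Y = 2 (Y = 6 - 4 = 2)
g(u, A) = 18 (g(u, A) = 9*2 = 18)
(g(Y, 5)*7 - 32) - 4652 = (18*7 - 32) - 4652 = (126 - 32) - 4652 = 94 - 4652 = -4558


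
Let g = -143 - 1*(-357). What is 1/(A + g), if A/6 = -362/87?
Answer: 29/5482 ≈ 0.0052900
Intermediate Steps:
g = 214 (g = -143 + 357 = 214)
A = -724/29 (A = 6*(-362/87) = -724/29 ≈ -24.966)
1/(A + g) = 1/(-724/29 + 214) = 1/(5482/29) = 29/5482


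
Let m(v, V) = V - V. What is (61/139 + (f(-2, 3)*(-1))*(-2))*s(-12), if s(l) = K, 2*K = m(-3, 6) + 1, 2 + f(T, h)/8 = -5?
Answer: -15507/278 ≈ -55.781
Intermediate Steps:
f(T, h) = -56 (f(T, h) = -16 + 8*(-5) = -16 - 40 = -56)
m(v, V) = 0
K = 1/2 (K = (0 + 1)/2 = (1/2)*1 = 1/2 ≈ 0.50000)
s(l) = 1/2
(61/139 + (f(-2, 3)*(-1))*(-2))*s(-12) = (61/139 - 56*(-1)*(-2))*(1/2) = (61*(1/139) + 56*(-2))*(1/2) = (61/139 - 112)*(1/2) = -15507/139*1/2 = -15507/278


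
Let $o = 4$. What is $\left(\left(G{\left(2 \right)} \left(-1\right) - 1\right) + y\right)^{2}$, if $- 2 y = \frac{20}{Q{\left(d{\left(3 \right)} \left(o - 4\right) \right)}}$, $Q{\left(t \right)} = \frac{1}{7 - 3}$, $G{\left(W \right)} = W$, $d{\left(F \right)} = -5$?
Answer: $1849$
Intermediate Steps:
$Q{\left(t \right)} = \frac{1}{4}$
$y = -40$ ($y = - \frac{20 \frac{1}{\frac{1}{4}}}{2} = - \frac{20 \cdot 4}{2} = \left(- \frac{1}{2}\right) 80 = -40$)
$\left(\left(G{\left(2 \right)} \left(-1\right) - 1\right) + y\right)^{2} = \left(\left(2 \left(-1\right) - 1\right) - 40\right)^{2} = \left(\left(-2 - 1\right) - 40\right)^{2} = \left(-3 - 40\right)^{2} = \left(-43\right)^{2} = 1849$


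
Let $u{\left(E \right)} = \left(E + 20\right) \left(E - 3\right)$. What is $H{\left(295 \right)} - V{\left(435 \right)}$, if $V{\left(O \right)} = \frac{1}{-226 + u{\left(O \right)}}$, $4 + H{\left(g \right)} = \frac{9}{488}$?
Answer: $- \frac{190738725}{47905496} \approx -3.9816$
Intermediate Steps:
$H{\left(g \right)} = - \frac{1943}{488}$ ($H{\left(g \right)} = -4 + \frac{9}{488} = - \frac{1943}{488}$)
$u{\left(E \right)} = \left(-3 + E\right) \left(20 + E\right)$ ($u{\left(E \right)} = \left(20 + E\right) \left(-3 + E\right) = \left(-3 + E\right) \left(20 + E\right)$)
$V{\left(O \right)} = \frac{1}{-286 + O^{2} + 17 O}$ ($V{\left(O \right)} = \frac{1}{-226 + \left(-60 + O^{2} + 17 O\right)} = \frac{1}{-286 + O^{2} + 17 O}$)
$H{\left(295 \right)} - V{\left(435 \right)} = - \frac{1943}{488} - \frac{1}{-286 + 435^{2} + 17 \cdot 435} = - \frac{1943}{488} - \frac{1}{-286 + 189225 + 7395} = - \frac{1943}{488} - \frac{1}{196334} = - \frac{190738725}{47905496}$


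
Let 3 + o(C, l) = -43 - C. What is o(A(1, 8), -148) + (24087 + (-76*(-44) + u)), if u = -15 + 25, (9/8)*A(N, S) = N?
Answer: 246547/9 ≈ 27394.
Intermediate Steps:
A(N, S) = 8*N/9
o(C, l) = -46 - C (o(C, l) = -3 + (-43 - C) = -46 - C)
u = 10
o(A(1, 8), -148) + (24087 + (-76*(-44) + u)) = (-46 - 8/9) + (24087 + (-76*(-44) + 10)) = (-46 - 1*8/9) + (24087 + (3344 + 10)) = (-46 - 8/9) + (24087 + 3354) = -422/9 + 27441 = 246547/9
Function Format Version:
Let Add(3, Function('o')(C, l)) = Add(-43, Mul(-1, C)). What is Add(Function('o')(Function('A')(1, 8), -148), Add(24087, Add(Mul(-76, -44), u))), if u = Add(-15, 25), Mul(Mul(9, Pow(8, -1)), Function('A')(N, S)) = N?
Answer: Rational(246547, 9) ≈ 27394.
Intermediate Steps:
Function('A')(N, S) = Mul(Rational(8, 9), N)
Function('o')(C, l) = Add(-46, Mul(-1, C)) (Function('o')(C, l) = Add(-3, Add(-43, Mul(-1, C))) = Add(-46, Mul(-1, C)))
u = 10
Add(Function('o')(Function('A')(1, 8), -148), Add(24087, Add(Mul(-76, -44), u))) = Add(Add(-46, Mul(-1, Mul(Rational(8, 9), 1))), Add(24087, Add(Mul(-76, -44), 10))) = Add(Add(-46, Mul(-1, Rational(8, 9))), Add(24087, Add(3344, 10))) = Add(Add(-46, Rational(-8, 9)), Add(24087, 3354)) = Add(Rational(-422, 9), 27441) = Rational(246547, 9)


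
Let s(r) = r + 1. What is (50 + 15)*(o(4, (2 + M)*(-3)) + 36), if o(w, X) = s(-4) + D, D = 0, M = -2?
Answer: 2145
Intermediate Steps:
s(r) = 1 + r
o(w, X) = -3 (o(w, X) = (1 - 4) + 0 = -3 + 0 = -3)
(50 + 15)*(o(4, (2 + M)*(-3)) + 36) = (50 + 15)*(-3 + 36) = 65*33 = 2145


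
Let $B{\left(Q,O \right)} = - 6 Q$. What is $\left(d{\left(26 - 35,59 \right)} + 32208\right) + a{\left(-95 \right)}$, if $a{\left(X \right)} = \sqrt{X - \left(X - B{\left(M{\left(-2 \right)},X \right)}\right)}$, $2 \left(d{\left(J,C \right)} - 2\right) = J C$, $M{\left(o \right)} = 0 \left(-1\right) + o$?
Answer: $\frac{63889}{2} + 2 \sqrt{3} \approx 31948.0$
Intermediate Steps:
$M{\left(o \right)} = o$ ($M{\left(o \right)} = 0 + o = o$)
$d{\left(J,C \right)} = 2 + \frac{C J}{2}$ ($d{\left(J,C \right)} = 2 + \frac{J C}{2} = 2 + \frac{C J}{2}$)
$a{\left(X \right)} = 2 \sqrt{3}$ ($a{\left(X \right)} = \sqrt{X - \left(-12 + X\right)} = \sqrt{12} = 2 \sqrt{3}$)
$\left(d{\left(26 - 35,59 \right)} + 32208\right) + a{\left(-95 \right)} = \left(\left(2 + \frac{1}{2} \cdot 59 \left(26 - 35\right)\right) + 32208\right) + 2 \sqrt{3} = \left(\left(2 + \frac{1}{2} \cdot 59 \left(-9\right)\right) + 32208\right) + 2 \sqrt{3} = \left(\left(2 - \frac{531}{2}\right) + 32208\right) + 2 \sqrt{3} = \left(- \frac{527}{2} + 32208\right) + 2 \sqrt{3} = \frac{63889}{2} + 2 \sqrt{3}$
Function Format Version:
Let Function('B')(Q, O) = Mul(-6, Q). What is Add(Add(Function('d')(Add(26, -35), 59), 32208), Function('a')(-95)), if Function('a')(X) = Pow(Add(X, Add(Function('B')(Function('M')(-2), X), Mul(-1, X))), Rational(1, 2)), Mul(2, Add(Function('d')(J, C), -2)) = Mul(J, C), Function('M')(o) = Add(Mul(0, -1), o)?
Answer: Add(Rational(63889, 2), Mul(2, Pow(3, Rational(1, 2)))) ≈ 31948.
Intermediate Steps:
Function('M')(o) = o (Function('M')(o) = Add(0, o) = o)
Function('d')(J, C) = Add(2, Mul(Rational(1, 2), C, J)) (Function('d')(J, C) = Add(2, Mul(Rational(1, 2), Mul(J, C))) = Add(2, Mul(Rational(1, 2), Mul(C, J))) = Add(2, Mul(Rational(1, 2), C, J)))
Function('a')(X) = Mul(2, Pow(3, Rational(1, 2))) (Function('a')(X) = Pow(Add(X, Add(Mul(-6, -2), Mul(-1, X))), Rational(1, 2)) = Pow(Add(X, Add(12, Mul(-1, X))), Rational(1, 2)) = Pow(12, Rational(1, 2)) = Mul(2, Pow(3, Rational(1, 2))))
Add(Add(Function('d')(Add(26, -35), 59), 32208), Function('a')(-95)) = Add(Add(Add(2, Mul(Rational(1, 2), 59, Add(26, -35))), 32208), Mul(2, Pow(3, Rational(1, 2)))) = Add(Add(Add(2, Mul(Rational(1, 2), 59, -9)), 32208), Mul(2, Pow(3, Rational(1, 2)))) = Add(Add(Add(2, Rational(-531, 2)), 32208), Mul(2, Pow(3, Rational(1, 2)))) = Add(Add(Rational(-527, 2), 32208), Mul(2, Pow(3, Rational(1, 2)))) = Add(Rational(63889, 2), Mul(2, Pow(3, Rational(1, 2))))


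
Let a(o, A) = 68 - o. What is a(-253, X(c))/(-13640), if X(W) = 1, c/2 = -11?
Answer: -321/13640 ≈ -0.023534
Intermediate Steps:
c = -22 (c = 2*(-11) = -22)
a(-253, X(c))/(-13640) = (68 - 1*(-253))/(-13640) = (68 + 253)*(-1/13640) = 321*(-1/13640) = -321/13640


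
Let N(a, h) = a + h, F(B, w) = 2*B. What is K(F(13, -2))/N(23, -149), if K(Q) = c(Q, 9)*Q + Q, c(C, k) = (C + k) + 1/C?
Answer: -937/126 ≈ -7.4365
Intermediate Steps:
c(C, k) = C + k + 1/C
K(Q) = Q + Q*(9 + Q + 1/Q) (K(Q) = (Q + 9 + 1/Q)*Q + Q = (9 + Q + 1/Q)*Q + Q = Q*(9 + Q + 1/Q) + Q = Q + Q*(9 + Q + 1/Q))
K(F(13, -2))/N(23, -149) = (1 + 2*13 + (2*13)*(9 + 2*13))/(23 - 149) = (1 + 26 + 26*(9 + 26))/(-126) = (1 + 26 + 26*35)*(-1/126) = (1 + 26 + 910)*(-1/126) = 937*(-1/126) = -937/126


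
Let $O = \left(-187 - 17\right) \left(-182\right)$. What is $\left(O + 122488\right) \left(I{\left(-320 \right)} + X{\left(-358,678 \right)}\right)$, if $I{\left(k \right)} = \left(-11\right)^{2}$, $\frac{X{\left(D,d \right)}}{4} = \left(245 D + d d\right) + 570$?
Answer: $237875245952$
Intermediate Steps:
$X{\left(D,d \right)} = 2280 + 4 d^{2} + 980 D$ ($X{\left(D,d \right)} = 4 \left(\left(245 D + d d\right) + 570\right) = 4 \left(\left(245 D + d^{2}\right) + 570\right) = 4 \left(\left(d^{2} + 245 D\right) + 570\right) = 4 \left(570 + d^{2} + 245 D\right) = 2280 + 4 d^{2} + 980 D$)
$I{\left(k \right)} = 121$
$O = 37128$ ($O = \left(-204\right) \left(-182\right) = 37128$)
$\left(O + 122488\right) \left(I{\left(-320 \right)} + X{\left(-358,678 \right)}\right) = \left(37128 + 122488\right) \left(121 + \left(2280 + 4 \cdot 678^{2} + 980 \left(-358\right)\right)\right) = 159616 \left(121 + \left(2280 + 4 \cdot 459684 - 350840\right)\right) = 159616 \left(121 + \left(2280 + 1838736 - 350840\right)\right) = 159616 \left(121 + 1490176\right) = 159616 \cdot 1490297 = 237875245952$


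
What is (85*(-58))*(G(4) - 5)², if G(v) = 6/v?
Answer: -120785/2 ≈ -60393.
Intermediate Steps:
(85*(-58))*(G(4) - 5)² = (85*(-58))*(6/4 - 5)² = -4930*(6*(¼) - 5)² = -4930*(3/2 - 5)² = -4930*(-7/2)² = -4930*49/4 = -120785/2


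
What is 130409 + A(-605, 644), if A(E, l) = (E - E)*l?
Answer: 130409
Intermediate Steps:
A(E, l) = 0 (A(E, l) = 0*l = 0)
130409 + A(-605, 644) = 130409 + 0 = 130409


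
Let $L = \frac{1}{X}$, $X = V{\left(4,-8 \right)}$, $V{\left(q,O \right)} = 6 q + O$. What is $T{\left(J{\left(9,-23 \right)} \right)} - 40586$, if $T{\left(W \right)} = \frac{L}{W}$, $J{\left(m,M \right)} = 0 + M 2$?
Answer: $- \frac{29871297}{736} \approx -40586.0$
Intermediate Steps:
$V{\left(q,O \right)} = O + 6 q$
$X = 16$ ($X = -8 + 6 \cdot 4 = -8 + 24 = 16$)
$J{\left(m,M \right)} = 2 M$ ($J{\left(m,M \right)} = 0 + 2 M = 2 M$)
$L = \frac{1}{16} \approx 0.0625$
$T{\left(W \right)} = \frac{1}{16 W}$
$T{\left(J{\left(9,-23 \right)} \right)} - 40586 = \frac{1}{16 \cdot 2 \left(-23\right)} - 40586 = \frac{1}{16 \left(-46\right)} - 40586 = \frac{1}{16} \left(- \frac{1}{46}\right) - 40586 = - \frac{1}{736} - 40586 = - \frac{29871297}{736}$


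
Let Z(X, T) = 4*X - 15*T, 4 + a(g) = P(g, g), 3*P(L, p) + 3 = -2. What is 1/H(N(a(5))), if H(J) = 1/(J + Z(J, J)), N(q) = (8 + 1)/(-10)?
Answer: 9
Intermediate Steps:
P(L, p) = -5/3 (P(L, p) = -1 + (⅓)*(-2) = -1 - ⅔ = -5/3)
a(g) = -17/3 (a(g) = -4 - 5/3 = -17/3)
Z(X, T) = -15*T + 4*X
N(q) = -9/10 (N(q) = 9*(-⅒) = -9/10)
H(J) = -1/(10*J) (H(J) = 1/(J + (-15*J + 4*J)) = 1/(J - 11*J) = 1/(-10*J) = -1/(10*J))
1/H(N(a(5))) = 1/(-1/(10*(-9/10))) = 1/(-⅒*(-10/9)) = 1/(⅑) = 9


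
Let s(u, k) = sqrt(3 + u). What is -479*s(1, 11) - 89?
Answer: -1047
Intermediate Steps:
-479*s(1, 11) - 89 = -479*sqrt(3 + 1) - 89 = -479*sqrt(4) - 89 = -479*2 - 89 = -958 - 89 = -1047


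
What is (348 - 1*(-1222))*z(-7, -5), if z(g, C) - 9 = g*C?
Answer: 69080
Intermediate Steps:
z(g, C) = 9 + C*g (z(g, C) = 9 + g*C = 9 + C*g)
(348 - 1*(-1222))*z(-7, -5) = (348 - 1*(-1222))*(9 - 5*(-7)) = (348 + 1222)*(9 + 35) = 1570*44 = 69080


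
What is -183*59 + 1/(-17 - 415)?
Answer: -4664305/432 ≈ -10797.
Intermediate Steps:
-183*59 + 1/(-17 - 415) = -10797 + 1/(-432) = -10797 - 1/432 = -4664305/432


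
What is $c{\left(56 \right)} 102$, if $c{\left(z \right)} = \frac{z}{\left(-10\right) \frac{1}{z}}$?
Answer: $- \frac{159936}{5} \approx -31987.0$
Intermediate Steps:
$c{\left(z \right)} = - \frac{z^{2}}{10}$ ($c{\left(z \right)} = z \left(- \frac{z}{10}\right) = - \frac{z^{2}}{10}$)
$c{\left(56 \right)} 102 = - \frac{56^{2}}{10} \cdot 102 = \left(- \frac{1}{10}\right) 3136 \cdot 102 = \left(- \frac{1568}{5}\right) 102 = - \frac{159936}{5}$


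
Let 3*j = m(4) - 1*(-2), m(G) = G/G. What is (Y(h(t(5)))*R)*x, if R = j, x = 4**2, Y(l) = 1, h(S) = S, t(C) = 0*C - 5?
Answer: 16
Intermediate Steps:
t(C) = -5 (t(C) = 0 - 5 = -5)
m(G) = 1
x = 16
j = 1 (j = (1 - 1*(-2))/3 = (1 + 2)/3 = (1/3)*3 = 1)
R = 1
(Y(h(t(5)))*R)*x = (1*1)*16 = 1*16 = 16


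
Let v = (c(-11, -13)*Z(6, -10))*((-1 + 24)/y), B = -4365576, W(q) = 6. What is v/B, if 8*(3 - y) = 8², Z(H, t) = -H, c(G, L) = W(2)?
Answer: -23/606330 ≈ -3.7933e-5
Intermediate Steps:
c(G, L) = 6
y = -5 (y = 3 - ⅛*8² = 3 - ⅛*64 = 3 - 8 = -5)
v = 828/5 (v = (6*(-1*6))*((-1 + 24)/(-5)) = (6*(-6))*(23*(-⅕)) = -36*(-23/5) = 828/5 ≈ 165.60)
v/B = (828/5)/(-4365576) = (828/5)*(-1/4365576) = -23/606330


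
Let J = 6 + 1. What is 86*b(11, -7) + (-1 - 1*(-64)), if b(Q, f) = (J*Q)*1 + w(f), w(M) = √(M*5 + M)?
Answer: 6685 + 86*I*√42 ≈ 6685.0 + 557.34*I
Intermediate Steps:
J = 7
w(M) = √6*√M (w(M) = √(5*M + M) = √(6*M) = √6*√M)
b(Q, f) = 7*Q + √6*√f (b(Q, f) = (7*Q)*1 + √6*√f = 7*Q + √6*√f)
86*b(11, -7) + (-1 - 1*(-64)) = 86*(7*11 + √6*√(-7)) + (-1 - 1*(-64)) = 86*(77 + √6*(I*√7)) + (-1 + 64) = 86*(77 + I*√42) + 63 = (6622 + 86*I*√42) + 63 = 6685 + 86*I*√42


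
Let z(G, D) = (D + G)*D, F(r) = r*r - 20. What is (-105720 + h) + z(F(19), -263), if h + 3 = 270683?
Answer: 144446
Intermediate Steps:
F(r) = -20 + r² (F(r) = r² - 20 = -20 + r²)
z(G, D) = D*(D + G)
h = 270680 (h = -3 + 270683 = 270680)
(-105720 + h) + z(F(19), -263) = (-105720 + 270680) - 263*(-263 + (-20 + 19²)) = 164960 - 263*(-263 + (-20 + 361)) = 164960 - 263*(-263 + 341) = 164960 - 263*78 = 164960 - 20514 = 144446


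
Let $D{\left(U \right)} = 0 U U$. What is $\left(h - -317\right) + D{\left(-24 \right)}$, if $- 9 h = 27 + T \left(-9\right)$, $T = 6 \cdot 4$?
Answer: $338$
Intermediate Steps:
$T = 24$
$h = 21$ ($h = - \frac{27 + 24 \left(-9\right)}{9} = - \frac{27 - 216}{9} = \left(- \frac{1}{9}\right) \left(-189\right) = 21$)
$D{\left(U \right)} = 0$ ($D{\left(U \right)} = 0 U = 0$)
$\left(h - -317\right) + D{\left(-24 \right)} = \left(21 - -317\right) + 0 = \left(21 + \left(-932 + 1249\right)\right) + 0 = \left(21 + 317\right) + 0 = 338 + 0 = 338$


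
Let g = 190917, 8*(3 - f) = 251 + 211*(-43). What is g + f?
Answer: 768091/4 ≈ 1.9202e+5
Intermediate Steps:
f = 4423/4 (f = 3 - (251 + 211*(-43))/8 = 3 - (251 - 9073)/8 = 3 - 1/8*(-8822) = 3 + 4411/4 = 4423/4 ≈ 1105.8)
g + f = 190917 + 4423/4 = 768091/4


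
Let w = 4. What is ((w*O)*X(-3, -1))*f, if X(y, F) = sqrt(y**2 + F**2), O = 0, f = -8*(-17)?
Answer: 0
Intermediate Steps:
f = 136
X(y, F) = sqrt(F**2 + y**2)
((w*O)*X(-3, -1))*f = ((4*0)*sqrt((-1)**2 + (-3)**2))*136 = (0*sqrt(1 + 9))*136 = (0*sqrt(10))*136 = 0*136 = 0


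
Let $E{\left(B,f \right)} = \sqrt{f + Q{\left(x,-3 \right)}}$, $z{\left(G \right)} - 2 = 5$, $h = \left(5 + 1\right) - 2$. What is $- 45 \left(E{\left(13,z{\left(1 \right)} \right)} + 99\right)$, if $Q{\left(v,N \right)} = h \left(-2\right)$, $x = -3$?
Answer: $-4455 - 45 i \approx -4455.0 - 45.0 i$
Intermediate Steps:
$h = 4$ ($h = 6 - 2 = 4$)
$z{\left(G \right)} = 7$ ($z{\left(G \right)} = 2 + 5 = 7$)
$Q{\left(v,N \right)} = -8$ ($Q{\left(v,N \right)} = 4 \left(-2\right) = -8$)
$E{\left(B,f \right)} = \sqrt{-8 + f}$ ($E{\left(B,f \right)} = \sqrt{f - 8} = \sqrt{-8 + f}$)
$- 45 \left(E{\left(13,z{\left(1 \right)} \right)} + 99\right) = - 45 \left(\sqrt{-8 + 7} + 99\right) = - 45 \left(\sqrt{-1} + 99\right) = - 45 \left(i + 99\right) = - 45 \left(99 + i\right) = -4455 - 45 i$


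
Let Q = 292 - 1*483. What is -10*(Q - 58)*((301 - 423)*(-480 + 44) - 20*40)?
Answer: 130456080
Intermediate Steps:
Q = -191 (Q = 292 - 483 = -191)
-10*(Q - 58)*((301 - 423)*(-480 + 44) - 20*40) = -10*(-191 - 58)*((301 - 423)*(-480 + 44) - 20*40) = -(-2490)*(-122*(-436) - 800) = -(-2490)*(53192 - 800) = -(-2490)*52392 = -10*(-13045608) = 130456080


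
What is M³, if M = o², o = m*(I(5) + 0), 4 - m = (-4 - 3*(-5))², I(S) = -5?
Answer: 40080690652640625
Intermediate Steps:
m = -117 (m = 4 - (-4 - 3*(-5))² = 4 - (-4 + 15)² = 4 - 1*11² = 4 - 1*121 = 4 - 121 = -117)
o = 585 (o = -117*(-5 + 0) = -117*(-5) = 585)
M = 342225 (M = 585² = 342225)
M³ = 342225³ = 40080690652640625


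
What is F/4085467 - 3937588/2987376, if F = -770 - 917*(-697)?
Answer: -3544951932523/3051206516148 ≈ -1.1618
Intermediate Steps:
F = 638379 (F = -770 + 639149 = 638379)
F/4085467 - 3937588/2987376 = 638379/4085467 - 3937588/2987376 = 638379*(1/4085467) - 3937588*1/2987376 = 638379/4085467 - 984397/746844 = -3544951932523/3051206516148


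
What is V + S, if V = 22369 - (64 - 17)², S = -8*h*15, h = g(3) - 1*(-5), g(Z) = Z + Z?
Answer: 18840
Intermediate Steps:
g(Z) = 2*Z
h = 11 (h = 2*3 - 1*(-5) = 6 + 5 = 11)
S = -1320 (S = -8*11*15 = -88*15 = -1320)
V = 20160 (V = 22369 - 1*47² = 22369 - 1*2209 = 22369 - 2209 = 20160)
V + S = 20160 - 1320 = 18840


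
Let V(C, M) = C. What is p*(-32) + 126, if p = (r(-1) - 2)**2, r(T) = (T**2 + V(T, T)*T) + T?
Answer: 94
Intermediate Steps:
r(T) = T + 2*T**2 (r(T) = (T**2 + T*T) + T = (T**2 + T**2) + T = 2*T**2 + T = T + 2*T**2)
p = 1 (p = (-(1 + 2*(-1)) - 2)**2 = (-(1 - 2) - 2)**2 = (-1*(-1) - 2)**2 = (1 - 2)**2 = (-1)**2 = 1)
p*(-32) + 126 = 1*(-32) + 126 = -32 + 126 = 94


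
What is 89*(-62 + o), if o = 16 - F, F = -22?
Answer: -2136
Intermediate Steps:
o = 38 (o = 16 - 1*(-22) = 16 + 22 = 38)
89*(-62 + o) = 89*(-62 + 38) = 89*(-24) = -2136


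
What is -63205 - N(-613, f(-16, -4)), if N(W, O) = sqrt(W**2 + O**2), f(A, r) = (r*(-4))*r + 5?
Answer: -63205 - 5*sqrt(15170) ≈ -63821.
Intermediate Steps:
f(A, r) = 5 - 4*r**2 (f(A, r) = (-4*r)*r + 5 = -4*r**2 + 5 = 5 - 4*r**2)
N(W, O) = sqrt(O**2 + W**2)
-63205 - N(-613, f(-16, -4)) = -63205 - sqrt((5 - 4*(-4)**2)**2 + (-613)**2) = -63205 - sqrt((5 - 4*16)**2 + 375769) = -63205 - sqrt((5 - 64)**2 + 375769) = -63205 - sqrt((-59)**2 + 375769) = -63205 - sqrt(3481 + 375769) = -63205 - sqrt(379250) = -63205 - 5*sqrt(15170)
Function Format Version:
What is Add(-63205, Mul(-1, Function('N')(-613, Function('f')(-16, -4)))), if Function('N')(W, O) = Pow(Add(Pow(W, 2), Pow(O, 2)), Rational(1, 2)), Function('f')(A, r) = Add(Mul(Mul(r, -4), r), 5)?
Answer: Add(-63205, Mul(-5, Pow(15170, Rational(1, 2)))) ≈ -63821.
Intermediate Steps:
Function('f')(A, r) = Add(5, Mul(-4, Pow(r, 2))) (Function('f')(A, r) = Add(Mul(Mul(-4, r), r), 5) = Add(Mul(-4, Pow(r, 2)), 5) = Add(5, Mul(-4, Pow(r, 2))))
Function('N')(W, O) = Pow(Add(Pow(O, 2), Pow(W, 2)), Rational(1, 2))
Add(-63205, Mul(-1, Function('N')(-613, Function('f')(-16, -4)))) = Add(-63205, Mul(-1, Pow(Add(Pow(Add(5, Mul(-4, Pow(-4, 2))), 2), Pow(-613, 2)), Rational(1, 2)))) = Add(-63205, Mul(-1, Pow(Add(Pow(Add(5, Mul(-4, 16)), 2), 375769), Rational(1, 2)))) = Add(-63205, Mul(-1, Pow(Add(Pow(Add(5, -64), 2), 375769), Rational(1, 2)))) = Add(-63205, Mul(-1, Pow(Add(Pow(-59, 2), 375769), Rational(1, 2)))) = Add(-63205, Mul(-1, Pow(Add(3481, 375769), Rational(1, 2)))) = Add(-63205, Mul(-1, Pow(379250, Rational(1, 2)))) = Add(-63205, Mul(-1, Mul(5, Pow(15170, Rational(1, 2))))) = Add(-63205, Mul(-5, Pow(15170, Rational(1, 2))))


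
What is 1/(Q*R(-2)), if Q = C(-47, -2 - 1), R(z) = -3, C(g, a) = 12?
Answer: -1/36 ≈ -0.027778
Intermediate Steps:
Q = 12
1/(Q*R(-2)) = 1/(12*(-3)) = 1/(-36) = -1/36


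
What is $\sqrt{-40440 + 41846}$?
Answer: $\sqrt{1406} \approx 37.497$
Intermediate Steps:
$\sqrt{-40440 + 41846} = \sqrt{1406}$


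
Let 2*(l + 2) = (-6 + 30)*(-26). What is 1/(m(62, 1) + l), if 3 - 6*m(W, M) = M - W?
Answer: -3/910 ≈ -0.0032967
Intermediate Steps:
m(W, M) = ½ - M/6 + W/6 (m(W, M) = ½ - (M - W)/6 = ½ + (-M/6 + W/6) = ½ - M/6 + W/6)
l = -314 (l = -2 + ((-6 + 30)*(-26))/2 = -2 + (24*(-26))/2 = -2 + (½)*(-624) = -2 - 312 = -314)
1/(m(62, 1) + l) = 1/((½ - ⅙*1 + (⅙)*62) - 314) = 1/((½ - ⅙ + 31/3) - 314) = 1/(32/3 - 314) = 1/(-910/3) = -3/910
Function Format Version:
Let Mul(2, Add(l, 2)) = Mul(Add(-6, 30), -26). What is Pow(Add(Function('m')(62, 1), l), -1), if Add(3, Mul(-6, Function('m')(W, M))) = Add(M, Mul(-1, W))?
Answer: Rational(-3, 910) ≈ -0.0032967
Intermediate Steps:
Function('m')(W, M) = Add(Rational(1, 2), Mul(Rational(-1, 6), M), Mul(Rational(1, 6), W)) (Function('m')(W, M) = Add(Rational(1, 2), Mul(Rational(-1, 6), Add(M, Mul(-1, W)))) = Add(Rational(1, 2), Add(Mul(Rational(-1, 6), M), Mul(Rational(1, 6), W))) = Add(Rational(1, 2), Mul(Rational(-1, 6), M), Mul(Rational(1, 6), W)))
l = -314 (l = Add(-2, Mul(Rational(1, 2), Mul(Add(-6, 30), -26))) = Add(-2, Mul(Rational(1, 2), Mul(24, -26))) = Add(-2, Mul(Rational(1, 2), -624)) = Add(-2, -312) = -314)
Pow(Add(Function('m')(62, 1), l), -1) = Pow(Add(Add(Rational(1, 2), Mul(Rational(-1, 6), 1), Mul(Rational(1, 6), 62)), -314), -1) = Pow(Add(Add(Rational(1, 2), Rational(-1, 6), Rational(31, 3)), -314), -1) = Pow(Add(Rational(32, 3), -314), -1) = Pow(Rational(-910, 3), -1) = Rational(-3, 910)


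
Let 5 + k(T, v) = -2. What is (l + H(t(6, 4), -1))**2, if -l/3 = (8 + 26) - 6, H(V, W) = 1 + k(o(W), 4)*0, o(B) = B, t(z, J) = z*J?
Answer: 6889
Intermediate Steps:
t(z, J) = J*z
k(T, v) = -7 (k(T, v) = -5 - 2 = -7)
H(V, W) = 1 (H(V, W) = 1 - 7*0 = 1 + 0 = 1)
l = -84 (l = -3*((8 + 26) - 6) = -3*(34 - 6) = -3*28 = -84)
(l + H(t(6, 4), -1))**2 = (-84 + 1)**2 = (-83)**2 = 6889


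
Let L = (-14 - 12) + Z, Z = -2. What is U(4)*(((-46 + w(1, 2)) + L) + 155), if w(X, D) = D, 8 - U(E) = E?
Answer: 332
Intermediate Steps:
U(E) = 8 - E
L = -28 (L = (-14 - 12) - 2 = -26 - 2 = -28)
U(4)*(((-46 + w(1, 2)) + L) + 155) = (8 - 1*4)*(((-46 + 2) - 28) + 155) = (8 - 4)*((-44 - 28) + 155) = 4*(-72 + 155) = 4*83 = 332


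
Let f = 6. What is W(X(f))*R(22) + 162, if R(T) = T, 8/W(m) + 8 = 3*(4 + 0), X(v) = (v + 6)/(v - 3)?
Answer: 206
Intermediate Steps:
X(v) = (6 + v)/(-3 + v)
W(m) = 2 (W(m) = 8/(-8 + 3*(4 + 0)) = 8/(-8 + 3*4) = 8/(-8 + 12) = 8/4 = 8*(¼) = 2)
W(X(f))*R(22) + 162 = 2*22 + 162 = 44 + 162 = 206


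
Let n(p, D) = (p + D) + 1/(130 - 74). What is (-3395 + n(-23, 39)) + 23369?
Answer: 1119441/56 ≈ 19990.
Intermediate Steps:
n(p, D) = 1/56 + D + p (n(p, D) = (D + p) + 1/56 = 1/56 + D + p)
(-3395 + n(-23, 39)) + 23369 = (-3395 + (1/56 + 39 - 23)) + 23369 = (-3395 + 897/56) + 23369 = -189223/56 + 23369 = 1119441/56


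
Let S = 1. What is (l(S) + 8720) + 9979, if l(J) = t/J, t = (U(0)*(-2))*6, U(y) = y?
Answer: 18699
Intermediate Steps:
t = 0 (t = (0*(-2))*6 = 0*6 = 0)
l(J) = 0 (l(J) = 0/J = 0)
(l(S) + 8720) + 9979 = (0 + 8720) + 9979 = 8720 + 9979 = 18699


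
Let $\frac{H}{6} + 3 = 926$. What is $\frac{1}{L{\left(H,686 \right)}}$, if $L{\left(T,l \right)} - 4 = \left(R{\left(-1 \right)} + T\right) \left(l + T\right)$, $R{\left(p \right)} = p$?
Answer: $\frac{1}{34462292} \approx 2.9017 \cdot 10^{-8}$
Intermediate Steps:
$H = 5538$ ($H = -18 + 6 \cdot 926 = -18 + 5556 = 5538$)
$L{\left(T,l \right)} = 4 + \left(-1 + T\right) \left(T + l\right)$ ($L{\left(T,l \right)} = 4 + \left(-1 + T\right) \left(l + T\right) = 4 + \left(-1 + T\right) \left(T + l\right)$)
$\frac{1}{L{\left(H,686 \right)}} = \frac{1}{4 + 5538^{2} - 5538 - 686 + 5538 \cdot 686} = \frac{1}{4 + 30669444 - 5538 - 686 + 3799068} = \frac{1}{34462292}$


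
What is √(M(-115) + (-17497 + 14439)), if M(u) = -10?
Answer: 2*I*√767 ≈ 55.39*I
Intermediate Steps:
√(M(-115) + (-17497 + 14439)) = √(-10 + (-17497 + 14439)) = √(-10 - 3058) = √(-3068) = 2*I*√767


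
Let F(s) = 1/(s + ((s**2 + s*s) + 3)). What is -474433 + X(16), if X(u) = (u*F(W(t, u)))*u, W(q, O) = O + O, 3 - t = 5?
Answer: -988243683/2083 ≈ -4.7443e+5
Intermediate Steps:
t = -2 (t = 3 - 1*5 = 3 - 5 = -2)
W(q, O) = 2*O
F(s) = 1/(3 + s + 2*s**2) (F(s) = 1/(s + ((s**2 + s**2) + 3)) = 1/(s + (2*s**2 + 3)) = 1/(s + (3 + 2*s**2)) = 1/(3 + s + 2*s**2))
X(u) = u**2/(3 + 2*u + 8*u**2) (X(u) = (u/(3 + 2*u + 2*(2*u)**2))*u = (u/(3 + 2*u + 2*(4*u**2)))*u = (u/(3 + 2*u + 8*u**2))*u = u**2/(3 + 2*u + 8*u**2))
-474433 + X(16) = -474433 + 16**2/(3 + 2*16 + 8*16**2) = -474433 + 256/(3 + 32 + 8*256) = -474433 + 256/(3 + 32 + 2048) = -474433 + 256/2083 = -988243683/2083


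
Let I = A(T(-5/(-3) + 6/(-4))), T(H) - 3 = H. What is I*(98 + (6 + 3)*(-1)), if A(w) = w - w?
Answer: 0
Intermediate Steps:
T(H) = 3 + H
A(w) = 0
I = 0
I*(98 + (6 + 3)*(-1)) = 0*(98 + (6 + 3)*(-1)) = 0*(98 + 9*(-1)) = 0*(98 - 9) = 0*89 = 0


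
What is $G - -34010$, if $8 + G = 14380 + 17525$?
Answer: $65907$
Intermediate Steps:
$G = 31897$ ($G = -8 + \left(14380 + 17525\right) = -8 + 31905 = 31897$)
$G - -34010 = 31897 - -34010 = 31897 + 34010 = 65907$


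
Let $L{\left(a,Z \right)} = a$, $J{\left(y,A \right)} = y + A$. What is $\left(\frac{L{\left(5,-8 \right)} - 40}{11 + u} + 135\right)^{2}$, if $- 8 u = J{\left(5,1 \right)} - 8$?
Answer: $\frac{1408969}{81} \approx 17395.0$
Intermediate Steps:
$J{\left(y,A \right)} = A + y$
$u = \frac{1}{4}$ ($u = - \frac{\left(1 + 5\right) - 8}{8} = - \frac{6 - 8}{8} = \left(- \frac{1}{8}\right) \left(-2\right) = \frac{1}{4} \approx 0.25$)
$\left(\frac{L{\left(5,-8 \right)} - 40}{11 + u} + 135\right)^{2} = \left(\frac{5 - 40}{11 + \frac{1}{4}} + 135\right)^{2} = \left(- \frac{35}{\frac{45}{4}} + 135\right)^{2} = \left(\left(-35\right) \frac{4}{45} + 135\right)^{2} = \left(- \frac{28}{9} + 135\right)^{2} = \left(\frac{1187}{9}\right)^{2} = \frac{1408969}{81}$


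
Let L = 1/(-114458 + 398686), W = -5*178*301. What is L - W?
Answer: 76141838921/284228 ≈ 2.6789e+5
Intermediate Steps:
W = -267890 (W = -890*301 = -267890)
L = 1/284228 ≈ 3.5183e-6
L - W = 1/284228 - 1*(-267890) = 1/284228 + 267890 = 76141838921/284228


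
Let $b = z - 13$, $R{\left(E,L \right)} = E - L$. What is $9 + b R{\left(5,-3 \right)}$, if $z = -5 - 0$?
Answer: $-135$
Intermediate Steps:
$z = -5$ ($z = -5 + 0 = -5$)
$b = -18$ ($b = -5 - 13 = -18$)
$9 + b R{\left(5,-3 \right)} = 9 - 18 \left(5 - -3\right) = 9 - 18 \left(5 + 3\right) = 9 - 144 = -135$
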